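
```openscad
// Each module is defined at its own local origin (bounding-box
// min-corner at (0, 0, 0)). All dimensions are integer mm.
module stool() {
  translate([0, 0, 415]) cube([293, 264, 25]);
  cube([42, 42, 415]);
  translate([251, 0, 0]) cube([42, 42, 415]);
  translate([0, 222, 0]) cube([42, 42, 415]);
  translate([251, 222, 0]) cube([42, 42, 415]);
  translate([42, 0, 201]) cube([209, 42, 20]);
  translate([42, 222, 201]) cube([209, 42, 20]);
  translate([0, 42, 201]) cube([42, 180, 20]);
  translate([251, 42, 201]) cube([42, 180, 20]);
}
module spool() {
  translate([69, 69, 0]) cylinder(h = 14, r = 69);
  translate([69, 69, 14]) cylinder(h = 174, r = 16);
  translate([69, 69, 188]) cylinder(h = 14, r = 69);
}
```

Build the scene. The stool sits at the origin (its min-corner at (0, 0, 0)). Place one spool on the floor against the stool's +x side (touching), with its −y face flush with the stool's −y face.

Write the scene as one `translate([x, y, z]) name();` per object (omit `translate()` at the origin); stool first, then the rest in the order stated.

stool();
translate([293, 0, 0]) spool();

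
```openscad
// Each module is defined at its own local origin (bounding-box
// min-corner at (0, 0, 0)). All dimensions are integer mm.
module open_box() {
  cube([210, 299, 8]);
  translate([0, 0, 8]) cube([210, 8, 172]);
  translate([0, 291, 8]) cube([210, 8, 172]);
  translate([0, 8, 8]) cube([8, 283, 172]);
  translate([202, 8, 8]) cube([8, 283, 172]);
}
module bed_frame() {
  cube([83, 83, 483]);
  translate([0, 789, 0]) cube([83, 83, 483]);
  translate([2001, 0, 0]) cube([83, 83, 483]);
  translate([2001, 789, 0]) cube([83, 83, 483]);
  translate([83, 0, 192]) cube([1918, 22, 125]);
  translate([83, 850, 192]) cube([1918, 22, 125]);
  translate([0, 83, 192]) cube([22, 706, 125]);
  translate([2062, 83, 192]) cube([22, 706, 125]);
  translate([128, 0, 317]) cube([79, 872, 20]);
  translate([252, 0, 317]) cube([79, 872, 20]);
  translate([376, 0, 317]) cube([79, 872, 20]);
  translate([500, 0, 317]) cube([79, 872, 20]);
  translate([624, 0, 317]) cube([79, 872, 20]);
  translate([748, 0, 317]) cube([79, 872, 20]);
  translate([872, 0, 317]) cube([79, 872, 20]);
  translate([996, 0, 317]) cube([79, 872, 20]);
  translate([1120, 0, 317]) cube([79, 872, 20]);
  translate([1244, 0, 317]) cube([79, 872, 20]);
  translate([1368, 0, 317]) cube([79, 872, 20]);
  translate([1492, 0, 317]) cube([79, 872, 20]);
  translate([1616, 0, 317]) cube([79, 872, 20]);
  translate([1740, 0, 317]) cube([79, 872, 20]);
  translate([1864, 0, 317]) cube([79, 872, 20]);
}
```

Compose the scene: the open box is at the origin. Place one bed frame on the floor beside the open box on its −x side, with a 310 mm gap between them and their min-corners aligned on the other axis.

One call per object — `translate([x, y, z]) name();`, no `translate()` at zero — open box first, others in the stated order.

open_box();
translate([-2394, 0, 0]) bed_frame();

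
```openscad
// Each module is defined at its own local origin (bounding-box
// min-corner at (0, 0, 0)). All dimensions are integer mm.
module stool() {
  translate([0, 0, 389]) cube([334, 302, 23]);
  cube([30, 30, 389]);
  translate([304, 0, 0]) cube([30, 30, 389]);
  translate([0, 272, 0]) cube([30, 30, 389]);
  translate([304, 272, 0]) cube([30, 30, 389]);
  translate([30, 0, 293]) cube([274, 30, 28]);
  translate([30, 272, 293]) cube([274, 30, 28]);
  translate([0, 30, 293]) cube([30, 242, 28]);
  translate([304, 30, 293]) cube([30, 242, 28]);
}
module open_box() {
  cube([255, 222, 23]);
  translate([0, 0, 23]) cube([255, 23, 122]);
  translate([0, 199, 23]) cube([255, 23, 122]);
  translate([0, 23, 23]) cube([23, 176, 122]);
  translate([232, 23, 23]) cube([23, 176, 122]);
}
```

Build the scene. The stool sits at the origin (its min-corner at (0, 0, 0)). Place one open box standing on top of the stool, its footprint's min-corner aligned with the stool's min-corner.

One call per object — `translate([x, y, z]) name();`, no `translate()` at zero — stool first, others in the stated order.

stool();
translate([0, 0, 412]) open_box();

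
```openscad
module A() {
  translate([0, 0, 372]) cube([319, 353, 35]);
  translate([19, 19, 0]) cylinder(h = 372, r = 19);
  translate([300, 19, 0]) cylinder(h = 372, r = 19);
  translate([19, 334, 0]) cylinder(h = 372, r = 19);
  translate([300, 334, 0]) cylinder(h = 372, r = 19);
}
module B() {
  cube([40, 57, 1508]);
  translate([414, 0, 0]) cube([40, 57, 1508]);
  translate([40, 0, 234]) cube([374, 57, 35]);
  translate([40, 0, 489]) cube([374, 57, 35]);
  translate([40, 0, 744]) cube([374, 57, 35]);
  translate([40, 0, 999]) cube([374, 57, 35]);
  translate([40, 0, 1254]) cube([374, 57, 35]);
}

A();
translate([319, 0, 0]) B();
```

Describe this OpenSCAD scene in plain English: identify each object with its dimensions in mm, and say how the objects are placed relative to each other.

A is a four-legged stool. The seat is a 319×353×35 mm slab whose top surface is at z = 407 mm; four round legs, each 38 mm in diameter, run from the floor (z = 0) to the underside of the seat, each leg's axis is inset half a diameter from the nearest pair of seat edges (so the leg's bounding box is flush with the corner).

B is a wooden ladder with two side rails of 40×57 mm section and 1508 mm height, set 454 mm apart overall. Between them run 5 rectangular rungs (57 mm deep, 35 mm thick), front faces flush with the rails' −y face. The bottom of the first rung is 234 mm above the floor and each subsequent rung is 255 mm higher than the one below.

The ladder is against the stool's +x side, with their −y faces flush.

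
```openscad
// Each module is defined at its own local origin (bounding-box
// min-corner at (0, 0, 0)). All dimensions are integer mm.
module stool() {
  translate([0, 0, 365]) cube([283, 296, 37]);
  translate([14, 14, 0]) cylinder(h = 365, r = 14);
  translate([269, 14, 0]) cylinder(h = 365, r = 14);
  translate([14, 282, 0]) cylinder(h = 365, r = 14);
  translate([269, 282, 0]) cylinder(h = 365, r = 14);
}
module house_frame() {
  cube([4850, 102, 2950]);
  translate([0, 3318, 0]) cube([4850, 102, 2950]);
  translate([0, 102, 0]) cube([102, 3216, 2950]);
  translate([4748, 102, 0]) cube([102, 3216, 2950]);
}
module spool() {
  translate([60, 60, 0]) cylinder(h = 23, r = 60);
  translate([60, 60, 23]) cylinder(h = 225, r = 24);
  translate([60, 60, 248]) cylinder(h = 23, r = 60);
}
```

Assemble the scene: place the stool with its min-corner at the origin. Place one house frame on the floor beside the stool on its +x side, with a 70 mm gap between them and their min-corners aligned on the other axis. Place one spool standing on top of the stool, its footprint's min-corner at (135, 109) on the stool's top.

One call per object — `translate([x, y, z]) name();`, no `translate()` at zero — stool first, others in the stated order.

stool();
translate([353, 0, 0]) house_frame();
translate([135, 109, 402]) spool();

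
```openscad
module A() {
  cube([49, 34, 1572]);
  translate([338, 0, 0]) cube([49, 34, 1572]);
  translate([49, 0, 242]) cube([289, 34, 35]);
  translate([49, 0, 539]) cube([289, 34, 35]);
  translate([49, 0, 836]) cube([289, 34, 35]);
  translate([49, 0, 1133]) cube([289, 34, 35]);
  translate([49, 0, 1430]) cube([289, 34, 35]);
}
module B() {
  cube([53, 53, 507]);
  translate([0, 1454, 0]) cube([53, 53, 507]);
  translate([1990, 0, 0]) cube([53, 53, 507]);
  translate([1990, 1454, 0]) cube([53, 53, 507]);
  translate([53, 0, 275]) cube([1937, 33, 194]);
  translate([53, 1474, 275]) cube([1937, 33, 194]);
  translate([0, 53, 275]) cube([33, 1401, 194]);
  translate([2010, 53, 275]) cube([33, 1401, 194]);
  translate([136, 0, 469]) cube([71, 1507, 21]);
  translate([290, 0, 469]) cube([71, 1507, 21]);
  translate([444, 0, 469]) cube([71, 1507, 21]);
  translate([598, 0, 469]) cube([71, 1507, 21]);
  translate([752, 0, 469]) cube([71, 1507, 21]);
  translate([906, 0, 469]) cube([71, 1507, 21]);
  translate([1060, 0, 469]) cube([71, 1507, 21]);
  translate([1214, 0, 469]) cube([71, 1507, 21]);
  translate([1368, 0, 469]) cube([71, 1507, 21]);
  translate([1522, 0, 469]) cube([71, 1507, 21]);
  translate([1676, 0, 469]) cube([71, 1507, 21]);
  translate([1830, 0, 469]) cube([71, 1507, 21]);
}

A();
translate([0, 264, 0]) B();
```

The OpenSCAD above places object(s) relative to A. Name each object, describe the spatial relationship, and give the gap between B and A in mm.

The bed frame's nearest face is 230 mm from the ladder's +y face.

A is a ladder. B is a bed frame. The bed frame is on the floor beside the ladder on its +y side. The gap between the bed frame and the ladder is 230 mm.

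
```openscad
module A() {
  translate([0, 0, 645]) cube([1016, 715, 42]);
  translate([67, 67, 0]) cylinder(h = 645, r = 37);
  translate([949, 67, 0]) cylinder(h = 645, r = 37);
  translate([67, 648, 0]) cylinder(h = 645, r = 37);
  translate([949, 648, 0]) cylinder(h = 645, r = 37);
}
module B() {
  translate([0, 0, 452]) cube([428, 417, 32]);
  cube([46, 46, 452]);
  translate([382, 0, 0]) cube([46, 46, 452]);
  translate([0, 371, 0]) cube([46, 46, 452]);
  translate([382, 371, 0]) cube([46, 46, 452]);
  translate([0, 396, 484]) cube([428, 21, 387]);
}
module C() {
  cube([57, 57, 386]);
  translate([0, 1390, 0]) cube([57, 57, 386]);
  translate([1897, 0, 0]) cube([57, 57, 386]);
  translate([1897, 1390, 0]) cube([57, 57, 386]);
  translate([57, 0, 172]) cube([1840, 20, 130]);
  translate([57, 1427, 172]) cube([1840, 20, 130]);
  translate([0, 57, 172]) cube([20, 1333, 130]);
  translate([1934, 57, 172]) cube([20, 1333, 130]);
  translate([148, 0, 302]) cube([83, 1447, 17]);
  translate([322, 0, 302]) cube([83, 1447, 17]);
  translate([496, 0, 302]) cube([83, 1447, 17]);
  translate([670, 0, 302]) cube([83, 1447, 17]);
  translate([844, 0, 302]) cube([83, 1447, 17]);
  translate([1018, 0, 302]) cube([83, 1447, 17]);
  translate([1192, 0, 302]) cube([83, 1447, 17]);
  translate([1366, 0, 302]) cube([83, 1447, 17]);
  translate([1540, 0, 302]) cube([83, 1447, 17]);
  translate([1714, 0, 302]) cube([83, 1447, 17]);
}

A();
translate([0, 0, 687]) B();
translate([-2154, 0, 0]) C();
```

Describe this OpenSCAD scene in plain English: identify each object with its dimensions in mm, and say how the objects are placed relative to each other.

A is a rectangular dining table. The top is 1016×715×42 mm with its upper surface at z = 687 mm. It stands on four round legs of 74 mm diameter, each leg's bounding box inset 30 mm from the nearest pair of top edges, running from the floor to the underside of the top.

B is a chair. The seat is a 428×417×32 mm slab with its top at z = 484 mm, on four 46×46 mm corner legs (flush with the seat edges, standing on z = 0). A flat backrest 21 mm thick, 387 mm tall, spans the full seat width and rises from the seat top along its +y edge, rear face flush with the rear of the seat.

C is a bed frame 1954 mm long (x) by 1447 mm wide (y). Four 57×57 mm corner posts, 386 mm tall, at the corners of the footprint. Four rails of 20 mm thickness and 130 mm height run between adjacent posts with their undersides at z = 172 mm, their outer faces flush with the outside of the frame (the two x-running rails run between the posts' inner faces; the two y-running rails run between the posts' inner faces). 10 slats, each 83 mm wide (x) and 17 mm thick, lie across the top of the two x-running rails, running the full 1447 mm width of the frame in y; the slats are evenly spaced along x between the inner faces of the end posts with equal gaps (rounded down to the nearest mm) at the −x end and between each pair — any rounding remainder accumulates at the +x end.

The chair is on top of the table. The bed frame is on the floor beside the table on its −x side.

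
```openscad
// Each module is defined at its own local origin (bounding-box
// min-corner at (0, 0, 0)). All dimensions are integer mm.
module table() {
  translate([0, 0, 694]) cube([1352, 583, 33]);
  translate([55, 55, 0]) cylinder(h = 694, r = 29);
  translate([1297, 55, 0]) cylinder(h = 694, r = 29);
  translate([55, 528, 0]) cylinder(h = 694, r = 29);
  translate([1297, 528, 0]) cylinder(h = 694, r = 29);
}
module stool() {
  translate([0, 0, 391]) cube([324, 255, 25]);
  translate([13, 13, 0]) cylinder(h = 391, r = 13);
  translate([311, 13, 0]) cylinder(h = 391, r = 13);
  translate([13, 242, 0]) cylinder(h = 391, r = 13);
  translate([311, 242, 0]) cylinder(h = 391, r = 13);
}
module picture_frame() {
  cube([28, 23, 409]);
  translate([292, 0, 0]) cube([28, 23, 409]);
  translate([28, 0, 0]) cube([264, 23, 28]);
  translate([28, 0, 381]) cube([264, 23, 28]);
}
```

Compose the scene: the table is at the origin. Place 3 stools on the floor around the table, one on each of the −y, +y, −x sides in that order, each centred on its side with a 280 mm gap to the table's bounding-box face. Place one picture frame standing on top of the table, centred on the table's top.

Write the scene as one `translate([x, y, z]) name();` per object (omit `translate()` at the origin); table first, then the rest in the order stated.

table();
translate([514, -535, 0]) stool();
translate([514, 863, 0]) stool();
translate([-604, 164, 0]) stool();
translate([516, 280, 727]) picture_frame();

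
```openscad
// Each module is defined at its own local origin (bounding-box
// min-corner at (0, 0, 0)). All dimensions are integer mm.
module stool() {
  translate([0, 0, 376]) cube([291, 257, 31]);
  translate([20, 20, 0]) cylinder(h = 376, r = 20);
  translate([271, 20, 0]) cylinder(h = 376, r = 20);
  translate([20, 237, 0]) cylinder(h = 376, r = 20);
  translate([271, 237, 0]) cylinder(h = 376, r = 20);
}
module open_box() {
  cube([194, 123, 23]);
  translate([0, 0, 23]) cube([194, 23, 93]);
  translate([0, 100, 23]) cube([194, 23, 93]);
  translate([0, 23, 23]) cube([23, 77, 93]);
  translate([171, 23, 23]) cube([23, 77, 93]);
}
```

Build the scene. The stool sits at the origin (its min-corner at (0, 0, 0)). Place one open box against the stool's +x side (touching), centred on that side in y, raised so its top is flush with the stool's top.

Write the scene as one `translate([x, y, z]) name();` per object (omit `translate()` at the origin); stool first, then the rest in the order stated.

stool();
translate([291, 67, 291]) open_box();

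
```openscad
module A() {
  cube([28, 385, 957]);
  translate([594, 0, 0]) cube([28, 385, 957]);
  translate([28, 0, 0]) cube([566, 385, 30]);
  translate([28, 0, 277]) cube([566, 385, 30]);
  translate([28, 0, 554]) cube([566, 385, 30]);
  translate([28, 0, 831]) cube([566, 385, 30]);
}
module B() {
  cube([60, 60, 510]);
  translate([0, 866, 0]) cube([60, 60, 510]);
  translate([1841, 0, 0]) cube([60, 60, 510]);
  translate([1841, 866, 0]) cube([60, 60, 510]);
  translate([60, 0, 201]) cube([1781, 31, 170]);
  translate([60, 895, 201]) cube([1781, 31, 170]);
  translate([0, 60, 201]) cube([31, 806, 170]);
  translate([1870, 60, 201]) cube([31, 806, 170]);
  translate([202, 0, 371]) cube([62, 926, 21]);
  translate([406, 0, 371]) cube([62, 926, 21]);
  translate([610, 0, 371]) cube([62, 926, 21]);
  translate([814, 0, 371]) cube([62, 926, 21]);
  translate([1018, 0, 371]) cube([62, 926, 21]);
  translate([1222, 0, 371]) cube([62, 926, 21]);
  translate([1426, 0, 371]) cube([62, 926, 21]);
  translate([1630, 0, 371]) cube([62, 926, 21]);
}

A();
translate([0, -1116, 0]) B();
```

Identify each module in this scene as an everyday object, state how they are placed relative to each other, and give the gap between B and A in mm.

A is a bookshelf. B is a bed frame. The bed frame is on the floor beside the bookshelf on its −y side. The gap between the bed frame and the bookshelf is 190 mm.

The bed frame's nearest face is 190 mm from the bookshelf's −y face.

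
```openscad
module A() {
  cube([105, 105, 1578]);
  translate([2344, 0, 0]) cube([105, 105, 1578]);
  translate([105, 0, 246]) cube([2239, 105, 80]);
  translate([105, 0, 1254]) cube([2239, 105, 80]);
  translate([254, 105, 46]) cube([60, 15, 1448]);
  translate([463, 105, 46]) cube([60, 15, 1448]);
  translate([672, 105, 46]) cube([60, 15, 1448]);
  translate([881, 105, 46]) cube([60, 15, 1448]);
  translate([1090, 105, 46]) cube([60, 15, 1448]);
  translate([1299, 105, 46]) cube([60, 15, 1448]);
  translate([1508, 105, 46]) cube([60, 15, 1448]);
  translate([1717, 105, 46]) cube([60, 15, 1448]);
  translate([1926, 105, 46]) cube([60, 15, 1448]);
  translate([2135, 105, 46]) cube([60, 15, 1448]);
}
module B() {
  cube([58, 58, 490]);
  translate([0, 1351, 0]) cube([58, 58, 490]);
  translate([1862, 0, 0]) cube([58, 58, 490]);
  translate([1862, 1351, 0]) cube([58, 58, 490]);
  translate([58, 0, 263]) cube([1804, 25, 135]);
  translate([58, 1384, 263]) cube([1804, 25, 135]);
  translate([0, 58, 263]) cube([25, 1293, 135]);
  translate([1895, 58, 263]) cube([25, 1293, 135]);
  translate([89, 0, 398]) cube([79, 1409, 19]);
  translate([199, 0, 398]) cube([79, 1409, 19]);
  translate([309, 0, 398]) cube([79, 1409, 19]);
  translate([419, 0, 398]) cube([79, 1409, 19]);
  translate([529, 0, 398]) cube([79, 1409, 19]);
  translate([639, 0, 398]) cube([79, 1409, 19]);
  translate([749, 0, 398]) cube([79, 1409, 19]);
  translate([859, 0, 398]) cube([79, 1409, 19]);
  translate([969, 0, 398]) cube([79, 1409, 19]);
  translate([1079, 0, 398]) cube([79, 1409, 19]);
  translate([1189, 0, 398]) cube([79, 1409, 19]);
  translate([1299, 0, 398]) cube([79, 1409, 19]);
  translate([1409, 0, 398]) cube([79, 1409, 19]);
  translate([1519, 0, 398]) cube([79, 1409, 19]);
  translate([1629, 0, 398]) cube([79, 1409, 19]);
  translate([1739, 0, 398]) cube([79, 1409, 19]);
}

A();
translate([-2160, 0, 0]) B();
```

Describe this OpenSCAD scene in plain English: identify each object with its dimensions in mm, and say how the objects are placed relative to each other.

A is a fence section. Two 105×105 mm posts, 1578 mm tall, stand on the floor with a clear span of 2239 mm between their inner faces. Two horizontal rails of 105×80 mm section span the gap between the posts with their undersides at z = 246 mm and z = 1254 mm, flush with the posts' −y face. 10 pickets, each 60 mm wide, 15 mm thick and 1448 mm tall, are fixed to the +y face of the rails with their bottoms at z = 46 mm, evenly spaced across the span with equal gaps (rounded down to the nearest mm) at the −x end and between each pair — any rounding remainder accumulates at the +x end.

B is a bed frame 1920 mm long (x) by 1409 mm wide (y). Four 58×58 mm corner posts, 490 mm tall, at the corners of the footprint. Four rails of 25 mm thickness and 135 mm height run between adjacent posts with their undersides at z = 263 mm, their outer faces flush with the outside of the frame (the two x-running rails run between the posts' inner faces; the two y-running rails run between the posts' inner faces). 16 slats, each 79 mm wide (x) and 19 mm thick, lie across the top of the two x-running rails, running the full 1409 mm width of the frame in y; the slats are evenly spaced along x between the inner faces of the end posts with equal gaps (rounded down to the nearest mm) at the −x end and between each pair — any rounding remainder accumulates at the +x end.

The bed frame is on the floor beside the fence section on its −x side.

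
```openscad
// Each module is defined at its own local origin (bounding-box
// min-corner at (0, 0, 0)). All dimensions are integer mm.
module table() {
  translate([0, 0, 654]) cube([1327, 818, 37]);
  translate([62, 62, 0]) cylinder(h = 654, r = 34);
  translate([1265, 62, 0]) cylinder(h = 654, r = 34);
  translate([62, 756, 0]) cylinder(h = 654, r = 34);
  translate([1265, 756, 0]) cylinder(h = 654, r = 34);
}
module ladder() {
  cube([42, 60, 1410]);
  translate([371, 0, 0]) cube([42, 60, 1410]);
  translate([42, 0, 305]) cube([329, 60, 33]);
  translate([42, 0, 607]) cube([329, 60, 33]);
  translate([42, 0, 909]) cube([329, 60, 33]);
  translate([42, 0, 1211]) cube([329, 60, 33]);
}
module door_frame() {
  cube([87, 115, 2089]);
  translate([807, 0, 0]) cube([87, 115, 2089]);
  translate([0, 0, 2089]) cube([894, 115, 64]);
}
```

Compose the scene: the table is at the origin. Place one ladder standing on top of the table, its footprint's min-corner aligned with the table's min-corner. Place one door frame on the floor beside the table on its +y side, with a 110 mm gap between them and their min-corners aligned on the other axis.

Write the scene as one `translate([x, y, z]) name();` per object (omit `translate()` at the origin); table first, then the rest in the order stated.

table();
translate([0, 0, 691]) ladder();
translate([0, 928, 0]) door_frame();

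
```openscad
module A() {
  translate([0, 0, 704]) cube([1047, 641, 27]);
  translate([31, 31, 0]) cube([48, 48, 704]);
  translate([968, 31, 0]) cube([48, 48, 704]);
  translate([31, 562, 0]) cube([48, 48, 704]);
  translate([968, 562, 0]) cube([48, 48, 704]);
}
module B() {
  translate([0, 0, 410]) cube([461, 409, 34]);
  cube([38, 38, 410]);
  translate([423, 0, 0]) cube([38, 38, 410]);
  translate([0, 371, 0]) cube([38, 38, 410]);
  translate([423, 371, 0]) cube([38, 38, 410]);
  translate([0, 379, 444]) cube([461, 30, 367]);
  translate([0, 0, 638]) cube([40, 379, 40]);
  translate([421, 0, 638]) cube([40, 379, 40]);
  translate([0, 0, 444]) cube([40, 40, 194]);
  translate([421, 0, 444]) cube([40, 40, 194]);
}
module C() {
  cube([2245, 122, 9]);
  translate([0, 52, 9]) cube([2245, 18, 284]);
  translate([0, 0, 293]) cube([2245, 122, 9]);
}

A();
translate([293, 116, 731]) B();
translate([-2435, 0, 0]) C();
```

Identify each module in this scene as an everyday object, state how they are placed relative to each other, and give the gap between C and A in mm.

A is a table. B is a chair. C is an I-beam. The chair is on top of the table, centred. The I-beam is on the floor beside the table on its −x side. The gap between the I-beam and the table is 190 mm.

The I-beam's nearest face is 190 mm from the table's −x face.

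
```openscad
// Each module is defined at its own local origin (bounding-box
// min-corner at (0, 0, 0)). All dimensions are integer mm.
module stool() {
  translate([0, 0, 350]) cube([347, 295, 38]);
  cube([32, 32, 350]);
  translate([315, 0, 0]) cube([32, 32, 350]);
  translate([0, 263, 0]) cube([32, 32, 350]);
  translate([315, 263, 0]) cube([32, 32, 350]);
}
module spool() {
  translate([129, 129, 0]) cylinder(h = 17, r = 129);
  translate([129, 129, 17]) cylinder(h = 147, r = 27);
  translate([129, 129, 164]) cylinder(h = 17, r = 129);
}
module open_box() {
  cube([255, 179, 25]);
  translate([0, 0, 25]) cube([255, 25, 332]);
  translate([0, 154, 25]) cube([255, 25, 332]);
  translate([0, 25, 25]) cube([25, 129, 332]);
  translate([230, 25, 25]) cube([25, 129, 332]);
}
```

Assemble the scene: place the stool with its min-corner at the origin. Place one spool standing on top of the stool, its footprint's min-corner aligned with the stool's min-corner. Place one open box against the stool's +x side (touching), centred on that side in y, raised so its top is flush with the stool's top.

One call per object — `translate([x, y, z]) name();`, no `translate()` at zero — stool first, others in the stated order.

stool();
translate([0, 0, 388]) spool();
translate([347, 58, 31]) open_box();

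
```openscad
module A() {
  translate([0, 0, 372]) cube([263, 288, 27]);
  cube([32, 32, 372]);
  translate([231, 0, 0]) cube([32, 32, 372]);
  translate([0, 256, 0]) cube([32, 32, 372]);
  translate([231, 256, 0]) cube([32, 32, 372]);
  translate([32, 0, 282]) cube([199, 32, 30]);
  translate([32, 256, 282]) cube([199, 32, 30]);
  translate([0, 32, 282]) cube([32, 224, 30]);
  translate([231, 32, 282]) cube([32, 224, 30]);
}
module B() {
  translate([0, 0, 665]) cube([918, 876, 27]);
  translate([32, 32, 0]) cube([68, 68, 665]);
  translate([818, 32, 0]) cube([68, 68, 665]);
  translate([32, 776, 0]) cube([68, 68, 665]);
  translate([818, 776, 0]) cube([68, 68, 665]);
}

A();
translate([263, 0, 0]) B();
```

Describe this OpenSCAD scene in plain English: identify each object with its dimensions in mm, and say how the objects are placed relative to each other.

A is a simple wooden stool: a rectangular seat 263 mm (x) by 288 mm (y), 27 mm thick, top face at z = 399 mm, on four square legs, each 32×32 mm in cross-section. The legs rest on z = 0, each flush with a corner of the seat. Four stretchers, 32 mm wide and 30 mm tall, connect adjacent legs with their undersides at z = 282 mm, each running between the inner faces of the legs it joins and aligned with the legs' outer faces on the other axis.

B is a table with a 918×876 mm rectangular top, 27 mm thick, top surface at z = 692 mm, supported by four 68×68 mm square legs, each inset 32 mm from the nearest pair of top edges, running from the floor.

The table is against the stool's +x side, with their −y faces flush.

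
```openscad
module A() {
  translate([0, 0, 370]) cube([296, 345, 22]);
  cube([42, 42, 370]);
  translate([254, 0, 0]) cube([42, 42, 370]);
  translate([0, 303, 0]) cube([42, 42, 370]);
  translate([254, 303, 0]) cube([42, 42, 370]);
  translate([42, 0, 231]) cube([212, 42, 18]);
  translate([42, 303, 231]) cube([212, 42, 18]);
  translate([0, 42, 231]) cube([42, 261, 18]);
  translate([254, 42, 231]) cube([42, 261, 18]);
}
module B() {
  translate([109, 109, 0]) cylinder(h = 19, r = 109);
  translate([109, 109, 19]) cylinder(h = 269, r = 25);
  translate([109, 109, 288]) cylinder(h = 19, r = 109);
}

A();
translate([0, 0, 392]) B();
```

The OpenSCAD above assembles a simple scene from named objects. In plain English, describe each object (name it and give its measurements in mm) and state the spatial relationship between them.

A is a simple wooden stool: a rectangular seat 296 mm (x) by 345 mm (y), 22 mm thick, top face at z = 392 mm, on four square legs, each 42×42 mm in cross-section. The legs rest on z = 0, each flush with a corner of the seat. Four stretchers, 42 mm wide and 18 mm tall, connect adjacent legs with their undersides at z = 231 mm, each running between the inner faces of the legs it joins and aligned with the legs' outer faces on the other axis.

B is a spool: two coaxial disc flanges of radius 109 mm and thickness 19 mm, joined by a core cylinder of radius 25 mm and height 269 mm. The lower flange rests on z = 0 and the three cylinders share a vertical axis.

The spool is on top of the stool.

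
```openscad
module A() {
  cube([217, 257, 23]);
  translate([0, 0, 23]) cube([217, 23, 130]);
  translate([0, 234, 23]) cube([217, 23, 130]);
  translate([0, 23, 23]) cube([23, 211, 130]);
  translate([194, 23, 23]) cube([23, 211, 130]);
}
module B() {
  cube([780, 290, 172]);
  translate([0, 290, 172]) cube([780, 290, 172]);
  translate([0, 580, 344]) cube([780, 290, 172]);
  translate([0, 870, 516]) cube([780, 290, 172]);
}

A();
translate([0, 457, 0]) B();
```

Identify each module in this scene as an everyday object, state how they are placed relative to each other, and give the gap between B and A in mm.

The staircase's nearest face is 200 mm from the open box's +y face.

A is an open box. B is a staircase. The staircase is on the floor beside the open box on its +y side. The gap between the staircase and the open box is 200 mm.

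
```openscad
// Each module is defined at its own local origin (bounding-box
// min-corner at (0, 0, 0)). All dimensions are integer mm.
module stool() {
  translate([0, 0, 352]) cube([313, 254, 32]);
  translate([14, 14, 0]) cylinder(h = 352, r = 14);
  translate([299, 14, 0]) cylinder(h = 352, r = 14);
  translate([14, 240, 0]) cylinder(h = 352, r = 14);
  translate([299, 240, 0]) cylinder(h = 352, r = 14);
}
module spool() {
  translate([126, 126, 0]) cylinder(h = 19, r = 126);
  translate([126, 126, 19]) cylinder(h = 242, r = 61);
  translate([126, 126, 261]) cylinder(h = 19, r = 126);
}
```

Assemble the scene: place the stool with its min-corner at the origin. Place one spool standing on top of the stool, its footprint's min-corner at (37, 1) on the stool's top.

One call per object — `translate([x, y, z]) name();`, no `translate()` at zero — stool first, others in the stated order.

stool();
translate([37, 1, 384]) spool();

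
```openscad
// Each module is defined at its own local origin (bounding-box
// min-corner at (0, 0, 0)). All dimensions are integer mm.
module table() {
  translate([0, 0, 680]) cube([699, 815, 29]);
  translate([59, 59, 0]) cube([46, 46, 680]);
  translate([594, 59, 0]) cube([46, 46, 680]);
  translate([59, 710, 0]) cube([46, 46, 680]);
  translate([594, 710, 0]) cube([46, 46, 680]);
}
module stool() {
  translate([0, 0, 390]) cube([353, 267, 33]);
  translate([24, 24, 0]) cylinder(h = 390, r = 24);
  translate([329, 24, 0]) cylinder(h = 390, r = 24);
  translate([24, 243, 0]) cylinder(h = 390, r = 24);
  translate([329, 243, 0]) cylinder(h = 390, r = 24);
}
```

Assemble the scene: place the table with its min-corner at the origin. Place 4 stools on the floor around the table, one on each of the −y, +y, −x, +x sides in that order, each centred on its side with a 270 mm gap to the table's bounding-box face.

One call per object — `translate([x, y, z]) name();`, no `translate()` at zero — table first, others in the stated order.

table();
translate([173, -537, 0]) stool();
translate([173, 1085, 0]) stool();
translate([-623, 274, 0]) stool();
translate([969, 274, 0]) stool();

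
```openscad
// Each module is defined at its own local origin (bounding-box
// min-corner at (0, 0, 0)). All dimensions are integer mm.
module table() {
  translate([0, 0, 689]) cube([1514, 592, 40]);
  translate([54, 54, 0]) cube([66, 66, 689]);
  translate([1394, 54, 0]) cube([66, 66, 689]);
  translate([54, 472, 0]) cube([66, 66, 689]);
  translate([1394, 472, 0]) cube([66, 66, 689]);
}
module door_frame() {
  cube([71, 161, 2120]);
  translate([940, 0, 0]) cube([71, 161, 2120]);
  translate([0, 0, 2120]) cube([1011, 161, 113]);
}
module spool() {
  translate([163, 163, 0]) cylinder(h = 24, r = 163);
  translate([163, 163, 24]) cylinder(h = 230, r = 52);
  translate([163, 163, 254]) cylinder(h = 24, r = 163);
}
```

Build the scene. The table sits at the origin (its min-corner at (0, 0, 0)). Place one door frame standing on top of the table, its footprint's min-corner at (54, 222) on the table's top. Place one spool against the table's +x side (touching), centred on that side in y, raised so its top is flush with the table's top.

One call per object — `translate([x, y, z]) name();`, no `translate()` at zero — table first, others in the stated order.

table();
translate([54, 222, 729]) door_frame();
translate([1514, 133, 451]) spool();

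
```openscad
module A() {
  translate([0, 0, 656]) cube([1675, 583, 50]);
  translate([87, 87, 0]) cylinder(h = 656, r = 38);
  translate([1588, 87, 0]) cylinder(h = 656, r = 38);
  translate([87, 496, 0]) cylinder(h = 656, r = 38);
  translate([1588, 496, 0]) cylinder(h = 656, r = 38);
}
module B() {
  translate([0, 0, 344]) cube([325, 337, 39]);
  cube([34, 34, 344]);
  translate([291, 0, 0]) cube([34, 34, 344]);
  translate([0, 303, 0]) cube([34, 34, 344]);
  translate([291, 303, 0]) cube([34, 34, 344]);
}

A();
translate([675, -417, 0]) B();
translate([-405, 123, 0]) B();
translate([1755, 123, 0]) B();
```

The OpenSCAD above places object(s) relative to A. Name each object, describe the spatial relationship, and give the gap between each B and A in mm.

Each stool's nearest face is 80 mm from the table's bounding box.

A is a table. B is a stool. Three stools sit around the table at the −y, −x, +x sides. The gap between each stool and the table is 80 mm.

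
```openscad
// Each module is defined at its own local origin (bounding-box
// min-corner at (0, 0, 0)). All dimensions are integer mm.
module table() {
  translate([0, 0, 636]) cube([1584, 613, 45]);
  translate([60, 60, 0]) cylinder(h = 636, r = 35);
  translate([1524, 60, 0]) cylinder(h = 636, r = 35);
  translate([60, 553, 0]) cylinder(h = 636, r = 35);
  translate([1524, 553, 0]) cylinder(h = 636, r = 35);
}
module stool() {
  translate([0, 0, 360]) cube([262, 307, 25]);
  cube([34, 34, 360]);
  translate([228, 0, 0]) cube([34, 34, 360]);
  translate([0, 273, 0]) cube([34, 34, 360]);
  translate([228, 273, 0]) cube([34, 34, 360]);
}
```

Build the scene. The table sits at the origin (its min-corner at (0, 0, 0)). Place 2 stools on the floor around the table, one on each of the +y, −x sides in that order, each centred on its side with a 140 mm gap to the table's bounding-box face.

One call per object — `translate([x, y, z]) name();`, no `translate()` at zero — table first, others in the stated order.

table();
translate([661, 753, 0]) stool();
translate([-402, 153, 0]) stool();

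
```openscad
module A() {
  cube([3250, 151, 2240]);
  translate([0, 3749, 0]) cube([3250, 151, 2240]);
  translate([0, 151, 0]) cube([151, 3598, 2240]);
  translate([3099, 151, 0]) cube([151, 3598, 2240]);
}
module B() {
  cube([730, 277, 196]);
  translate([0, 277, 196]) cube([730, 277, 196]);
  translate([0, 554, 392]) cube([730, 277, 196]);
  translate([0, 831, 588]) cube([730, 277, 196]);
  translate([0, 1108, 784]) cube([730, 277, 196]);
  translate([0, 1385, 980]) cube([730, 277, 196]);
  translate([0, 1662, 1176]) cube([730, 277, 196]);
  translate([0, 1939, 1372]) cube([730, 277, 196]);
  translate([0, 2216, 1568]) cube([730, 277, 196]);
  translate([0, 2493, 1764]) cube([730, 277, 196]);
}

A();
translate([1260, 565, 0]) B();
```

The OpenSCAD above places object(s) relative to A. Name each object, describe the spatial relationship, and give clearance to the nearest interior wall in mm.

Clearances: x = 1109, y = 414; minimum 414 mm.

A is a house frame. B is a staircase. The staircase sits inside the house frame, centred. The clearance to the nearest interior wall is 414 mm.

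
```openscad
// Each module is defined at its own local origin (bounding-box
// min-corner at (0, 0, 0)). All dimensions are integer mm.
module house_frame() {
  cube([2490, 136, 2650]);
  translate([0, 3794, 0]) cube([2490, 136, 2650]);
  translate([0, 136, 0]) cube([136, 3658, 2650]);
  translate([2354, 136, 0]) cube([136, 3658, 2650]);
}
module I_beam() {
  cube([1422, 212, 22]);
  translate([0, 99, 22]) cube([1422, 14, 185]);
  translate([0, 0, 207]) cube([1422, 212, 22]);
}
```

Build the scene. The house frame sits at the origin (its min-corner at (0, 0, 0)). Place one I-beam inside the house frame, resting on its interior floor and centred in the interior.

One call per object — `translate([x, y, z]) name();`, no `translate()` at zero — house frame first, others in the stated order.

house_frame();
translate([534, 1859, 0]) I_beam();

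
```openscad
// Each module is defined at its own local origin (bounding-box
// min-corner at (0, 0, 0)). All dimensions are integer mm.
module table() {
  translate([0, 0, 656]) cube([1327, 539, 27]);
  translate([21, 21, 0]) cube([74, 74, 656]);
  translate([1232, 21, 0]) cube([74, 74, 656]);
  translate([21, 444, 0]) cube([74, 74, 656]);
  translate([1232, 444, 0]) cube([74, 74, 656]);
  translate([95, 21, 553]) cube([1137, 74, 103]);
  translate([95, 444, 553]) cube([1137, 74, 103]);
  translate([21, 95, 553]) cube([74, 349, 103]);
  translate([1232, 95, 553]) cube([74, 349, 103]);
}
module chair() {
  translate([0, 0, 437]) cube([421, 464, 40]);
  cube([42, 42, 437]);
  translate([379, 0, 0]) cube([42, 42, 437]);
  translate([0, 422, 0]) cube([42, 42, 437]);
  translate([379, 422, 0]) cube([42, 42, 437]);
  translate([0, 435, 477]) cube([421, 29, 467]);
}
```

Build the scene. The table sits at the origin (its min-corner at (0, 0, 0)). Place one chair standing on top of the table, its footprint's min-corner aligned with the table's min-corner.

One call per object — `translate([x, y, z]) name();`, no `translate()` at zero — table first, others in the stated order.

table();
translate([0, 0, 683]) chair();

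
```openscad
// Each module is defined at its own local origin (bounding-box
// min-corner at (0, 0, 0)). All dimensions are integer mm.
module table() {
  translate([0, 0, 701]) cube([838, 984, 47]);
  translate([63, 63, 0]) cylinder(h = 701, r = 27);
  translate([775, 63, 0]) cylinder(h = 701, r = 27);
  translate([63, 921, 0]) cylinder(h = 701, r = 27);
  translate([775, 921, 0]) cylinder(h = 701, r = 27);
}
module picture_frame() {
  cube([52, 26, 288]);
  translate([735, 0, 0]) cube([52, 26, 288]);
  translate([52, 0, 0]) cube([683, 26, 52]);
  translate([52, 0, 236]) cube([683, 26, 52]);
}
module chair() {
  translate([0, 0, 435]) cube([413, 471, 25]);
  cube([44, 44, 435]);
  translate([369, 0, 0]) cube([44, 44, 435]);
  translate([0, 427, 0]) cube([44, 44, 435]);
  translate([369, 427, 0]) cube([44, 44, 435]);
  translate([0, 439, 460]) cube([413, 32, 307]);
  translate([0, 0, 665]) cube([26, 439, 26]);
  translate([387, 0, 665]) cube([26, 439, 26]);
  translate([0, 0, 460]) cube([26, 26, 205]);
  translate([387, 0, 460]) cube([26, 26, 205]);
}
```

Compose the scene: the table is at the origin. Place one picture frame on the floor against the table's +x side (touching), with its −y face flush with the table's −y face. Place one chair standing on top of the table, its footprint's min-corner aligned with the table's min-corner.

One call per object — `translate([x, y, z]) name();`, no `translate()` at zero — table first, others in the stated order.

table();
translate([838, 0, 0]) picture_frame();
translate([0, 0, 748]) chair();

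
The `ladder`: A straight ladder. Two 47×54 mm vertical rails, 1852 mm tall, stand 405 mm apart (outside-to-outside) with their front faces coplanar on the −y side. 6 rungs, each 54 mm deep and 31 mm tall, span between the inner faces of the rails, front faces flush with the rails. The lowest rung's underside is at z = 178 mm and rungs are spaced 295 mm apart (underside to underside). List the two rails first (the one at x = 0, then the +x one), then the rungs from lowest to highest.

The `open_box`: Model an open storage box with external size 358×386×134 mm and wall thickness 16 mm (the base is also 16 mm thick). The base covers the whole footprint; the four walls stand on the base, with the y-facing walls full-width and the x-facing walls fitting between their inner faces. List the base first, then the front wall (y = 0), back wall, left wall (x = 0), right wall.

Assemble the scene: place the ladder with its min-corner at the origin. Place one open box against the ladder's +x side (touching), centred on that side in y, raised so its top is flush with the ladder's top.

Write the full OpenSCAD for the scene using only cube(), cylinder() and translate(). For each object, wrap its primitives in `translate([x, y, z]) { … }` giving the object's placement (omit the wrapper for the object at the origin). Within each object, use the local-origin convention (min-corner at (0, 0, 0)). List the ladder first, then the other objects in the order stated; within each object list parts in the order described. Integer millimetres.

cube([47, 54, 1852]);
translate([358, 0, 0]) cube([47, 54, 1852]);
translate([47, 0, 178]) cube([311, 54, 31]);
translate([47, 0, 473]) cube([311, 54, 31]);
translate([47, 0, 768]) cube([311, 54, 31]);
translate([47, 0, 1063]) cube([311, 54, 31]);
translate([47, 0, 1358]) cube([311, 54, 31]);
translate([47, 0, 1653]) cube([311, 54, 31]);
translate([405, -166, 1718]) {
  cube([358, 386, 16]);
  translate([0, 0, 16]) cube([358, 16, 118]);
  translate([0, 370, 16]) cube([358, 16, 118]);
  translate([0, 16, 16]) cube([16, 354, 118]);
  translate([342, 16, 16]) cube([16, 354, 118]);
}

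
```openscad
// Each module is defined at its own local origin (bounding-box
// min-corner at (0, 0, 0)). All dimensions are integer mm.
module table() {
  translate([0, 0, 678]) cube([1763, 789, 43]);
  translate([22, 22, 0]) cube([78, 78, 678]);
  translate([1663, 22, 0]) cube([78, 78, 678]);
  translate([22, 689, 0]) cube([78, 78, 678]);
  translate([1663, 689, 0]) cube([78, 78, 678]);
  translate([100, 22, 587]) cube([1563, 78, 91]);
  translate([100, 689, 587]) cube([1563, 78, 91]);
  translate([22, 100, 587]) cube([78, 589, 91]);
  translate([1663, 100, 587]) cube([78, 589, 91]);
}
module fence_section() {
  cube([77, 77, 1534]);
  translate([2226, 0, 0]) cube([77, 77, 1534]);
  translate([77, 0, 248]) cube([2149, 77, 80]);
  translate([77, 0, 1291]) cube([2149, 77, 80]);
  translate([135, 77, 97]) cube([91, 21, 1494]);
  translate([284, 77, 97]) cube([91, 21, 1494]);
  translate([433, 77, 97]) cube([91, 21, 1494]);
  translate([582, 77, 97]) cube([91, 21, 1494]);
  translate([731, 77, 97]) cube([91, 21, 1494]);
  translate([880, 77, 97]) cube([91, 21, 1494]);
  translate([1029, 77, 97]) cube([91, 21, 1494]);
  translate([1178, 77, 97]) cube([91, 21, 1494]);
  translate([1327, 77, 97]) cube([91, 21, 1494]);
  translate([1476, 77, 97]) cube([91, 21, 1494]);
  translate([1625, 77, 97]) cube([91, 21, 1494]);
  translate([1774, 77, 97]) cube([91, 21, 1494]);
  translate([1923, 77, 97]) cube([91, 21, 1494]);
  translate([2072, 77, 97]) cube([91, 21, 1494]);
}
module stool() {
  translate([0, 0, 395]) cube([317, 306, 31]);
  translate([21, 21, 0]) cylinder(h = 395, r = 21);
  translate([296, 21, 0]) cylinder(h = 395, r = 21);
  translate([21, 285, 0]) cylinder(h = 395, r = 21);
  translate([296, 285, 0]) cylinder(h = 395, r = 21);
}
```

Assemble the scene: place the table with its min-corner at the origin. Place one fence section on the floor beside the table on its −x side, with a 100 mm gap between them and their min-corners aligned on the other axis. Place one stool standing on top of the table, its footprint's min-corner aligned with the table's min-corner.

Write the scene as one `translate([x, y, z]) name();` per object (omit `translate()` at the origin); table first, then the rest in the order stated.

table();
translate([-2403, 0, 0]) fence_section();
translate([0, 0, 721]) stool();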